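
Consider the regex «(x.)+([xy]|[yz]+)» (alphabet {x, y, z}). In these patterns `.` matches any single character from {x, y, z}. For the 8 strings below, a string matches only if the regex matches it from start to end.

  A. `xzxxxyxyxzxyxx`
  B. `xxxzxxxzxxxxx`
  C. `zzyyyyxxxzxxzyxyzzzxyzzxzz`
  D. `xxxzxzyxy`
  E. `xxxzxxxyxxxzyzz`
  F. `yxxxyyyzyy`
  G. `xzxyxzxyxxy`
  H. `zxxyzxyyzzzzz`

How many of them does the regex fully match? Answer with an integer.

3

A → no match
B → match
C → no match — must start with `x`
D → no match
E → match
F → no match — must start with `x`
G → match
H → no match — must start with `x`
Total matched: 3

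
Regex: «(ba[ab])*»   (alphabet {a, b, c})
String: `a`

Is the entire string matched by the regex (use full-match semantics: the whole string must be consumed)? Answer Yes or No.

No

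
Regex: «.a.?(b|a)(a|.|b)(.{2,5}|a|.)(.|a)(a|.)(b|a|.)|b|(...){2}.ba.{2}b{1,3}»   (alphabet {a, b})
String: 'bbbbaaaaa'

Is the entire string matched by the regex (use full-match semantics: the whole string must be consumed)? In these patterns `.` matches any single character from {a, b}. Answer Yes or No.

No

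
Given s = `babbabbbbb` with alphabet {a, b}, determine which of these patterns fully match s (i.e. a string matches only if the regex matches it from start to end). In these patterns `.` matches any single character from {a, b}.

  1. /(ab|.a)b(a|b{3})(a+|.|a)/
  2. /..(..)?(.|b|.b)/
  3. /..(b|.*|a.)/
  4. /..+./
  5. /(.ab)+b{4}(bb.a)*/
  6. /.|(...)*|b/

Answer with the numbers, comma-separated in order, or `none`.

3, 4, 5

1 → no match
2 → no match
3 → match
4 → match
5 → match
6 → no match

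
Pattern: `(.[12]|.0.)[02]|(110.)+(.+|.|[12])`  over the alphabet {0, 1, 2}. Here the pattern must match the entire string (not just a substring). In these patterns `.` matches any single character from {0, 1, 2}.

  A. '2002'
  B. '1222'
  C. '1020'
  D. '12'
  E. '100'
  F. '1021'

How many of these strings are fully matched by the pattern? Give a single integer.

2

A → match
B → no match
C → match
D → no match
E → no match
F → no match
Total matched: 2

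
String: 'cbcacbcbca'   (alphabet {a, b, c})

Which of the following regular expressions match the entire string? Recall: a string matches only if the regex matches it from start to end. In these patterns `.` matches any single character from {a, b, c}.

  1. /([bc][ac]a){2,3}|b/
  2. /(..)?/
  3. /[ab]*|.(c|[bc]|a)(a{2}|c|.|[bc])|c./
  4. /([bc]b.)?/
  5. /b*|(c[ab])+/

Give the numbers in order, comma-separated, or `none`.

5

1 → no match
2 → no match
3 → no match
4 → no match
5 → match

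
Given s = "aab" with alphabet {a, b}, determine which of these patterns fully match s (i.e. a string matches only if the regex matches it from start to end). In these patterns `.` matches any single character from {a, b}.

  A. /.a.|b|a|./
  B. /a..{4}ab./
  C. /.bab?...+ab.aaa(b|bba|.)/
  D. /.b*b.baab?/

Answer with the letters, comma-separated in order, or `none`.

A

A → match
B → no match
C → no match
D → no match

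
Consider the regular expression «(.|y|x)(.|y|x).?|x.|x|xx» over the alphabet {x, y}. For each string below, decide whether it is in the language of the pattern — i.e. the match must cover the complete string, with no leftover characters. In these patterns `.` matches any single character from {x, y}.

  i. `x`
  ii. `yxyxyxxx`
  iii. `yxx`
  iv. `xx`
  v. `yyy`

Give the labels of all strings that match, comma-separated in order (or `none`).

i, iii, iv, v

i → match
ii → no match
iii → match
iv → match
v → match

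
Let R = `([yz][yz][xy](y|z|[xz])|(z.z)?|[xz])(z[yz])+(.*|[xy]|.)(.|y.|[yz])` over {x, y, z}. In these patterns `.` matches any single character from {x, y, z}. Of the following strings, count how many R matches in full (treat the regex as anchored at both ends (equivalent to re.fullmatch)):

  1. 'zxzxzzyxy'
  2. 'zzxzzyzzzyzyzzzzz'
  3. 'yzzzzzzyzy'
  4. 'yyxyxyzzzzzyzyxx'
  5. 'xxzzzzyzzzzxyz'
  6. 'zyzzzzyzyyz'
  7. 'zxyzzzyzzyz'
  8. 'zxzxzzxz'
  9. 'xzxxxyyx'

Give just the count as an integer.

2

1 → no match
2 → match
3 → no match
4 → no match
5 → no match
6 → match
7 → no match
8 → no match
9 → no match
Total matched: 2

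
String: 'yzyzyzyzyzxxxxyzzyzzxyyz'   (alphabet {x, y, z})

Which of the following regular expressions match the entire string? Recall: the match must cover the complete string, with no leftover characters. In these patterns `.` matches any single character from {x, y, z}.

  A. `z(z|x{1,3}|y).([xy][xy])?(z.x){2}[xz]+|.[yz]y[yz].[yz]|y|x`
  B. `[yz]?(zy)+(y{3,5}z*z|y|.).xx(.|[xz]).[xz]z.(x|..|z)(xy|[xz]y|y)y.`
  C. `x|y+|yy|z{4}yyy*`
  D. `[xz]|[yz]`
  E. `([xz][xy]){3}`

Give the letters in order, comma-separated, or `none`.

B

A → no match
B → match
C → no match
D → no match
E → no match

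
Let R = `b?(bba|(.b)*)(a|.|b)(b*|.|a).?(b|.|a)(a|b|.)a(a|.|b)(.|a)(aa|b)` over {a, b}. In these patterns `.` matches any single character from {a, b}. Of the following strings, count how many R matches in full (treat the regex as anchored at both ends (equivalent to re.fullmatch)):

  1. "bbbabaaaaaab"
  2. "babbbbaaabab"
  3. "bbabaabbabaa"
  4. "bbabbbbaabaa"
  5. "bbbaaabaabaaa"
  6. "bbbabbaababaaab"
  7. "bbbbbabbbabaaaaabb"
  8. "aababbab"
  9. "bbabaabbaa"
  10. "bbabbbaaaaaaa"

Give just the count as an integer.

1 → match
2 → match
3 → no match
4 → match
5 → match
6 → no match
7 → match
8 → no match
9 → match
10 → match
Total matched: 7

7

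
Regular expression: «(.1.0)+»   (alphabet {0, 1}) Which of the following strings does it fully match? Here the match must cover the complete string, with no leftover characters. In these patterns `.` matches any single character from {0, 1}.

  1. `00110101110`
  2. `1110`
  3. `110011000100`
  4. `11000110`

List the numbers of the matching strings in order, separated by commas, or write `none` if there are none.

1 → no match
2 → match
3 → match
4 → match

2, 3, 4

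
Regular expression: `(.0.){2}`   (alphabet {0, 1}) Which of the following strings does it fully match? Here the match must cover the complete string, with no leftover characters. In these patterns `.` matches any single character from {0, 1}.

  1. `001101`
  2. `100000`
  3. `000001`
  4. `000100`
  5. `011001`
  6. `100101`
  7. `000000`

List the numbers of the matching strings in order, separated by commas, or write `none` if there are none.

1, 2, 3, 4, 6, 7

1 → match
2 → match
3 → match
4 → match
5 → no match
6 → match
7 → match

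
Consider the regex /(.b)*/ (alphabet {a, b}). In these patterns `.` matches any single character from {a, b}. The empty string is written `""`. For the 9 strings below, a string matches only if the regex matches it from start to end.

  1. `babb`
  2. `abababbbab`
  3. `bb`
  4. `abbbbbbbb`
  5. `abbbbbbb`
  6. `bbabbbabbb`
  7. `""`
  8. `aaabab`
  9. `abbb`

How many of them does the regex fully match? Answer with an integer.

1 → no match
2 → match
3 → match
4 → no match
5 → match
6 → match
7 → match
8 → no match
9 → match
Total matched: 6

6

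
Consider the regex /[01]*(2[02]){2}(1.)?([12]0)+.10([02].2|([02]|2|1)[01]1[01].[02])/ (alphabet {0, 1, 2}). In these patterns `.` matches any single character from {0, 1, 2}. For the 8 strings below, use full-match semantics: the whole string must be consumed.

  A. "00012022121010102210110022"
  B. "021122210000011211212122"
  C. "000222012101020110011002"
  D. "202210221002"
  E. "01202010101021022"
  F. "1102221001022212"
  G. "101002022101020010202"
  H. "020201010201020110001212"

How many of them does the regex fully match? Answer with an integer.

A → no match
B → no match
C → match
D → no match
E → no match
F → no match
G → match
H → no match
Total matched: 2

2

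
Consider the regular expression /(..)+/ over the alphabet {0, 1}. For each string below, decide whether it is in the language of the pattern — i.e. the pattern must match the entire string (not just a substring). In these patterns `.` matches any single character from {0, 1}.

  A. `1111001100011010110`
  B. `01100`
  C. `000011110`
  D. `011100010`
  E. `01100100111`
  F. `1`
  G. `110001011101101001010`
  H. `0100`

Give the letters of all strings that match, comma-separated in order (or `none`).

A → no match
B. `01100` → no match
C. `000011110` → no match
D. `011100010` → no match
E. `01100100111` → no match
F. `1` → no match
G → no match
H. `0100` → match

H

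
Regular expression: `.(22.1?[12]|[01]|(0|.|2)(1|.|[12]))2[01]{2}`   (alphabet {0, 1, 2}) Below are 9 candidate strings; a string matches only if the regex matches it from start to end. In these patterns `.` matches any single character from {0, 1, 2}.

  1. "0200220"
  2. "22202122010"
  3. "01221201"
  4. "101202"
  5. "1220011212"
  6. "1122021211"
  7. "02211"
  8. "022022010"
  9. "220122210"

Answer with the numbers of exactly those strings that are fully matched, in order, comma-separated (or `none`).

1 → no match
2 → no match
3 → no match
4 → no match
5 → no match
6 → no match
7 → no match
8 → no match
9 → no match

none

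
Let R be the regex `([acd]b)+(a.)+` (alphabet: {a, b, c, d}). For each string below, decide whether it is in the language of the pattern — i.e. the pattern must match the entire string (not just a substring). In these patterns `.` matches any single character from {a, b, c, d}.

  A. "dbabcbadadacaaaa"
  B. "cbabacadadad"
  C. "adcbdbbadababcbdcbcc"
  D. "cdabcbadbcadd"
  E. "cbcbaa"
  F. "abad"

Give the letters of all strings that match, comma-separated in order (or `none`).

A → match
B → match
C → no match
D → no match
E → match
F → match

A, B, E, F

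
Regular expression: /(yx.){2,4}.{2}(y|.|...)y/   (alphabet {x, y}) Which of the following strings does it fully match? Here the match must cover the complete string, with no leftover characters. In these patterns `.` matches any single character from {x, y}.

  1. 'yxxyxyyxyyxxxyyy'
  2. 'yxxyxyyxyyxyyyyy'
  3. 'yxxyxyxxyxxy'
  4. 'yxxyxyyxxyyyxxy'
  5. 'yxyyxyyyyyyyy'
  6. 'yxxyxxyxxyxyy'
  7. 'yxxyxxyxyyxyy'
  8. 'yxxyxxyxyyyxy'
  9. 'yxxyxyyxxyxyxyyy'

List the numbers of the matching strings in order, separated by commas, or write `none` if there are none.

1, 2, 3, 4, 6, 7, 8, 9

1 → match
2 → match
3. 'yxxyxyxxyxxy' → match
4 → match
5 → no match
6 → match
7 → match
8 → match
9 → match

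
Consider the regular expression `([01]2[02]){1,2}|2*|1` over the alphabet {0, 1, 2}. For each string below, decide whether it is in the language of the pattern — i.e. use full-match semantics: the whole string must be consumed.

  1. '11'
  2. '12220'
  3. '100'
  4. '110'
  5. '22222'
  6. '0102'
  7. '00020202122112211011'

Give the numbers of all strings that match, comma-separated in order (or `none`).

5

1 → no match
2 → no match
3 → no match
4 → no match
5 → match
6 → no match
7 → no match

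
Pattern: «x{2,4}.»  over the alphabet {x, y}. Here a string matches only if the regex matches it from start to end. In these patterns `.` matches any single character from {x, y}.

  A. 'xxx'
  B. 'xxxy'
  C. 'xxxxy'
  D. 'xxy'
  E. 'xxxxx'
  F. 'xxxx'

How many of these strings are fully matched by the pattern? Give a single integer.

6

A → match
B → match
C → match
D → match
E → match
F → match
Total matched: 6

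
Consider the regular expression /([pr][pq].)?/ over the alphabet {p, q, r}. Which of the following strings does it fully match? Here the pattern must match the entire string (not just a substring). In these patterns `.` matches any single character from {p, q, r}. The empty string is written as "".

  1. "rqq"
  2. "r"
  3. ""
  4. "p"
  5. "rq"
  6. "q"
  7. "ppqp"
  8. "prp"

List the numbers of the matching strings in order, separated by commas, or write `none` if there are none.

1 → match
2 → no match
3 → match
4 → no match
5 → no match
6 → no match
7 → no match
8 → no match

1, 3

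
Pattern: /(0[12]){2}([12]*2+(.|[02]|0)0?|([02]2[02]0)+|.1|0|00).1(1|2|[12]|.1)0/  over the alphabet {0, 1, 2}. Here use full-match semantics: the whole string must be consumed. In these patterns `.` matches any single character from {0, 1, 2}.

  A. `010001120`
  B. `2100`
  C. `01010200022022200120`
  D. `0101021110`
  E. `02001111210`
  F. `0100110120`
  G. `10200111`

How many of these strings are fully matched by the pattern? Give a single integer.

2

A → no match
B → no match — must start with `0`
C → match
D → match
E → no match
F → no match
G → no match — must start with `0`
Total matched: 2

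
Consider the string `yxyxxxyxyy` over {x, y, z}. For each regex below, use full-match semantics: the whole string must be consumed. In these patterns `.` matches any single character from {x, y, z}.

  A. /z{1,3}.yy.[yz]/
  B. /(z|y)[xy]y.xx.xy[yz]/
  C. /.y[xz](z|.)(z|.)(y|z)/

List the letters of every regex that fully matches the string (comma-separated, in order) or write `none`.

A → no match — must start with `z`
B → match
C → no match

B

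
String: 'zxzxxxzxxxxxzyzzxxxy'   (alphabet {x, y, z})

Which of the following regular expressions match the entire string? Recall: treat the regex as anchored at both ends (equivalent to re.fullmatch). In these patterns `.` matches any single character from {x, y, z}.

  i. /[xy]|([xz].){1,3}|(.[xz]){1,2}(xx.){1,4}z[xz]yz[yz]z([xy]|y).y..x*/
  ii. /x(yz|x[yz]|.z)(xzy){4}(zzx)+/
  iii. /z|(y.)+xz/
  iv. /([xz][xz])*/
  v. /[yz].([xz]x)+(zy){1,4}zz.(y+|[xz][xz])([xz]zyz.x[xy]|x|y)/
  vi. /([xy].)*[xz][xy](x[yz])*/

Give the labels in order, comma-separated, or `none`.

v

i → no match
ii → no match — must start with 'x'
iii → no match
iv → no match
v → match
vi → no match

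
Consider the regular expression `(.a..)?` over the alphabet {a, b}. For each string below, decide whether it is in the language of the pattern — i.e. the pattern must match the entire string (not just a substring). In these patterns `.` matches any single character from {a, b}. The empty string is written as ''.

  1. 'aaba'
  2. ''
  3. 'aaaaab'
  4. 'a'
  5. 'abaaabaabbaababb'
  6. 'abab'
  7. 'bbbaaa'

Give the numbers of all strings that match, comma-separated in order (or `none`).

1, 2

1 → match
2 → match
3 → no match
4 → no match
5 → no match
6 → no match
7 → no match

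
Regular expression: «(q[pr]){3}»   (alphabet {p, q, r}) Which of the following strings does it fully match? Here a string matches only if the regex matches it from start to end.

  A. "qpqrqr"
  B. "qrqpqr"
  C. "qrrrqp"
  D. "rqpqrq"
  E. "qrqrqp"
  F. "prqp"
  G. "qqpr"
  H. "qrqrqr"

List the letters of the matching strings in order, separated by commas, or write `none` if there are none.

A, B, E, H

A → match
B → match
C → no match
D → no match — must start with "q"
E → match
F → no match — must start with "q"
G → no match
H → match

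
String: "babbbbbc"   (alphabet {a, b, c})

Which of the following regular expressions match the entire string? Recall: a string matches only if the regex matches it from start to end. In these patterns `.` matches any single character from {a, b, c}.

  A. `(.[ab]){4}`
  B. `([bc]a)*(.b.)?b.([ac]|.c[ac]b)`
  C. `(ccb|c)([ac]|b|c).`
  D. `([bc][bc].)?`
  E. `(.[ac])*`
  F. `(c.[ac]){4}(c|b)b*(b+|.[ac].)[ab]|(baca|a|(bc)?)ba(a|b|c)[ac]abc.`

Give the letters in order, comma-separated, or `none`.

B

A → no match
B → match
C → no match
D → no match
E → no match
F → no match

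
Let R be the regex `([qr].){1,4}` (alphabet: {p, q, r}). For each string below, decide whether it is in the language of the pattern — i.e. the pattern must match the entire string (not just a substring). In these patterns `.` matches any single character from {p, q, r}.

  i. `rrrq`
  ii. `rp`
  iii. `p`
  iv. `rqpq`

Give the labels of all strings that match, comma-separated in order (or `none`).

i → match
ii → match
iii → no match
iv → no match

i, ii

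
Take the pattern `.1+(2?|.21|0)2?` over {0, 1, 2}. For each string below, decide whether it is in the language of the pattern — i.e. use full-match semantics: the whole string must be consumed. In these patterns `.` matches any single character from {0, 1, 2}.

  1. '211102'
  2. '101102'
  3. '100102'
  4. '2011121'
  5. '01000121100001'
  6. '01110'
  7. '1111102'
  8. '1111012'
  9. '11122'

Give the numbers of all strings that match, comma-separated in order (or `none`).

1, 6, 7, 9

1. '211102' → match
2. '101102' → no match
3. '100102' → no match
4. '2011121' → no match
5 → no match
6. '01110' → match
7. '1111102' → match
8. '1111012' → no match
9. '11122' → match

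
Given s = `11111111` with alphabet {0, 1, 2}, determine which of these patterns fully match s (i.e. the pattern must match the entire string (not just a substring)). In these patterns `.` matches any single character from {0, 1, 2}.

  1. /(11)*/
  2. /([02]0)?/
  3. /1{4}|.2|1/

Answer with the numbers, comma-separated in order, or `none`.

1 → match
2 → no match
3 → no match

1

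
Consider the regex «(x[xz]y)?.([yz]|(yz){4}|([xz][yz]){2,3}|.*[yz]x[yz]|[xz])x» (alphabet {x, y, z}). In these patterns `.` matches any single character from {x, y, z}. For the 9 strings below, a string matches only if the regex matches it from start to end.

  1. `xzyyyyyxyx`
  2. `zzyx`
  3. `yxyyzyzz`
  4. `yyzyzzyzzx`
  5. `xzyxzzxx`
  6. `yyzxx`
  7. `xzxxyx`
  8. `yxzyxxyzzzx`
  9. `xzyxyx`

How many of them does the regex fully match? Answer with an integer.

1 → match
2 → no match
3 → no match — must end with `x`
4 → no match
5 → no match
6 → no match
7 → no match
8 → no match
9 → match
Total matched: 2

2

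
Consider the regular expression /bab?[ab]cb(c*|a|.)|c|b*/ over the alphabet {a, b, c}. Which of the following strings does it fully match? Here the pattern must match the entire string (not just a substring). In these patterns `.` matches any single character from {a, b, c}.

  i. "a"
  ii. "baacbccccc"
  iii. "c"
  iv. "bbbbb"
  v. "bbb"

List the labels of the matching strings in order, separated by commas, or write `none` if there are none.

ii, iii, iv, v

i → no match
ii → match
iii → match
iv → match
v → match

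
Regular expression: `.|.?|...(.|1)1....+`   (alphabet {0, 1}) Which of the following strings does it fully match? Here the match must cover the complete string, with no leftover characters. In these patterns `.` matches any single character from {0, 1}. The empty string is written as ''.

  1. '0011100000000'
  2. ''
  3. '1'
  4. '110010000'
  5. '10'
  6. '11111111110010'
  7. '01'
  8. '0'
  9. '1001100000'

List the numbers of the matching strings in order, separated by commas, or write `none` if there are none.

1, 2, 3, 4, 6, 8, 9

1 → match
2 → match
3 → match
4 → match
5 → no match
6 → match
7 → no match
8 → match
9 → match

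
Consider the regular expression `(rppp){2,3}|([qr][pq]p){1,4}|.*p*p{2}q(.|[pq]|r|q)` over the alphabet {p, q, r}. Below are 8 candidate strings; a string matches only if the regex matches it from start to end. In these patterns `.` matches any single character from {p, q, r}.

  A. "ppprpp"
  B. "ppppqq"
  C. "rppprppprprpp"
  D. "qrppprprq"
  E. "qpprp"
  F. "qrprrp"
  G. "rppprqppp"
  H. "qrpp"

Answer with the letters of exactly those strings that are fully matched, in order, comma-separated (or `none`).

B

A → no match
B → match
C → no match
D → no match
E → no match
F → no match
G → no match
H → no match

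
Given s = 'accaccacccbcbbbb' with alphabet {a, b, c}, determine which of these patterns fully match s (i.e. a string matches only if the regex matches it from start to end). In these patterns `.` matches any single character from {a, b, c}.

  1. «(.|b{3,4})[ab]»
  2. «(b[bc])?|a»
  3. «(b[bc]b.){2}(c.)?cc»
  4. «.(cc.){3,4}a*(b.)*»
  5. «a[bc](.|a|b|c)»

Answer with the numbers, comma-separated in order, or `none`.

1 → no match
2 → no match
3 → no match — must start with 'b'
4 → match
5 → no match

4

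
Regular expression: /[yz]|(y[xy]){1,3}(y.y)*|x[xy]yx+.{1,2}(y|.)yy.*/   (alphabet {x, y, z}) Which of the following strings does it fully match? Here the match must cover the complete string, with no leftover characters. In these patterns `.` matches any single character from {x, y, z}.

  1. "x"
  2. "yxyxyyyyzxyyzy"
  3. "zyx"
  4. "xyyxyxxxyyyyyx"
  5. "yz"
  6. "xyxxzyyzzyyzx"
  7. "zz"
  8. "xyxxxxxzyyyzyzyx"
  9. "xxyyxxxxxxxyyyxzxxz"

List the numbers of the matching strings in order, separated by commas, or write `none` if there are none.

1 → no match
2 → no match
3 → no match
4 → no match
5 → no match
6 → no match
7 → no match
8 → no match
9 → no match

none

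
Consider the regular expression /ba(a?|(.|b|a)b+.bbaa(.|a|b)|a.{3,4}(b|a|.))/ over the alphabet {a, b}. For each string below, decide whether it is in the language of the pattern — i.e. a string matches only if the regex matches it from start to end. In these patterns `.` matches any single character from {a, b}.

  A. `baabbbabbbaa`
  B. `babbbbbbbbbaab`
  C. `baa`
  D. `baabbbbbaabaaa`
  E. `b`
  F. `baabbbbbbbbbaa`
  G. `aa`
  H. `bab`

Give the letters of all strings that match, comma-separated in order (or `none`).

B, C

A → no match
B → match
C → match
D → no match
E → no match — must start with `ba`
F → no match
G → no match — must start with `ba`
H → no match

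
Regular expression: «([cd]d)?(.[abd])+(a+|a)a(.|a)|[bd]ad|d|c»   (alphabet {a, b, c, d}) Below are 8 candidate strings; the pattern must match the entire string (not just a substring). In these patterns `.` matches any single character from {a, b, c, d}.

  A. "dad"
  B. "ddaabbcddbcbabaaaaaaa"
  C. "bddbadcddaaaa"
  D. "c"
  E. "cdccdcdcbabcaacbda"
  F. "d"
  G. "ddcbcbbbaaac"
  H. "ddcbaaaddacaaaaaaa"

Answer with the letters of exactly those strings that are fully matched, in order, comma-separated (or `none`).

A → match
B → match
C → match
D → match
E → no match
F → match
G → match
H → match

A, B, C, D, F, G, H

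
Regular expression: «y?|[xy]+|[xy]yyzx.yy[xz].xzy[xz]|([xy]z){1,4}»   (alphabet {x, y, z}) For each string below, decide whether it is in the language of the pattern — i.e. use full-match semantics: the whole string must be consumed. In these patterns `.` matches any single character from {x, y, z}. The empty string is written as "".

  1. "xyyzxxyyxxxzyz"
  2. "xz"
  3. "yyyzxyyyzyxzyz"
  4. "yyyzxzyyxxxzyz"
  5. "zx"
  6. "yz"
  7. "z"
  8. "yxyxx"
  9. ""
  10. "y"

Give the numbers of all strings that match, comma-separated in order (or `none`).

1 → match
2 → match
3 → match
4 → match
5 → no match
6 → match
7 → no match
8 → match
9 → match
10 → match

1, 2, 3, 4, 6, 8, 9, 10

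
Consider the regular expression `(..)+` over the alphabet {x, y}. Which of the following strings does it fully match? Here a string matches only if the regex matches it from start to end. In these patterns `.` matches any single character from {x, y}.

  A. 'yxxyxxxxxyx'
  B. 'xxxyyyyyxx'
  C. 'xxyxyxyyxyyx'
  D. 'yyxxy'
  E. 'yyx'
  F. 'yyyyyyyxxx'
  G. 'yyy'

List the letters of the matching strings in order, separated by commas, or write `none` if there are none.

A → no match
B → match
C → match
D → no match
E → no match
F → match
G → no match

B, C, F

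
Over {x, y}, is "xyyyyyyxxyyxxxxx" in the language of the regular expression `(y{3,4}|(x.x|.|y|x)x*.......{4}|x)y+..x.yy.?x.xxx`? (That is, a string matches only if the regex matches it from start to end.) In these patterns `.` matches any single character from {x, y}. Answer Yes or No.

Yes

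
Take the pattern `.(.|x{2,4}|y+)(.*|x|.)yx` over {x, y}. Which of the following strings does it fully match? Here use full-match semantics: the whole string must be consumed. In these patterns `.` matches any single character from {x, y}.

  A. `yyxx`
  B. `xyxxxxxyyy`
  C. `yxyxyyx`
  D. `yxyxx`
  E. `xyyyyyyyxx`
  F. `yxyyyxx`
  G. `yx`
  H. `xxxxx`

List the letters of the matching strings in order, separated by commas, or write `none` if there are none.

A. `yyxx` → no match — must end with `yx`
B. `xyxxxxxyyy` → no match — must end with `yx`
C. `yxyxyyx` → match
D. `yxyxx` → no match — must end with `yx`
E. `xyyyyyyyxx` → no match — must end with `yx`
F. `yxyyyxx` → no match — must end with `yx`
G. `yx` → no match
H. `xxxxx` → no match — must end with `yx`

C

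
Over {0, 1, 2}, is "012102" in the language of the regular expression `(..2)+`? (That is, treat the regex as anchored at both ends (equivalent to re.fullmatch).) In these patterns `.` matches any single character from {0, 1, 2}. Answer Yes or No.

Yes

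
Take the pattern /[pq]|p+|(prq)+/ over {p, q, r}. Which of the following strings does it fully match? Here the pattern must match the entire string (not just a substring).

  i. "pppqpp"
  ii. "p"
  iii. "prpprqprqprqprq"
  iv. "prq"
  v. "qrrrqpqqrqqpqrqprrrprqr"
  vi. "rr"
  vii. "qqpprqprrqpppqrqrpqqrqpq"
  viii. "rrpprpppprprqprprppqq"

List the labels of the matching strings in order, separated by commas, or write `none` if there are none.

ii, iv

i → no match
ii → match
iii → no match
iv → match
v → no match
vi → no match
vii → no match
viii → no match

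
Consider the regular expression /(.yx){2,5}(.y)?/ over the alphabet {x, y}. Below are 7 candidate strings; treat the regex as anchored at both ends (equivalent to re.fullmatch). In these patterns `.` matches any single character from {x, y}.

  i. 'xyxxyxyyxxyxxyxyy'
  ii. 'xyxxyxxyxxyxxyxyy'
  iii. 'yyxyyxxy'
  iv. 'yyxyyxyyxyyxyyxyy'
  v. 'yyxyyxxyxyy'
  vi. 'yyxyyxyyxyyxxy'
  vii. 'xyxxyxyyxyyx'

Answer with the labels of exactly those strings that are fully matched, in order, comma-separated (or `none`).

i → match
ii → match
iii → match
iv → match
v → match
vi → match
vii → match

i, ii, iii, iv, v, vi, vii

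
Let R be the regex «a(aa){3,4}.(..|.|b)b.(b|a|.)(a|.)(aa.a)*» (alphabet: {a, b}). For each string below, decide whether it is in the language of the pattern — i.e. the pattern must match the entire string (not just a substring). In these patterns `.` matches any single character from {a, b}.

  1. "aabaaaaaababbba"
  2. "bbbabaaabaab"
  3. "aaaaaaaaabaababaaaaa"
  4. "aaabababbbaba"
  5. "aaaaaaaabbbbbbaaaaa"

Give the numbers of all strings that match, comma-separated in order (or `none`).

1 → no match — must start with "aaa"
2. "bbbabaaabaab" → no match — must start with "aaa"
3 → match
4 → no match
5 → no match

3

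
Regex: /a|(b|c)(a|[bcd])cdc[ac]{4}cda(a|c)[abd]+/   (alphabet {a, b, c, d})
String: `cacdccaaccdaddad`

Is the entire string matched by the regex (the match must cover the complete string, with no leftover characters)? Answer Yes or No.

No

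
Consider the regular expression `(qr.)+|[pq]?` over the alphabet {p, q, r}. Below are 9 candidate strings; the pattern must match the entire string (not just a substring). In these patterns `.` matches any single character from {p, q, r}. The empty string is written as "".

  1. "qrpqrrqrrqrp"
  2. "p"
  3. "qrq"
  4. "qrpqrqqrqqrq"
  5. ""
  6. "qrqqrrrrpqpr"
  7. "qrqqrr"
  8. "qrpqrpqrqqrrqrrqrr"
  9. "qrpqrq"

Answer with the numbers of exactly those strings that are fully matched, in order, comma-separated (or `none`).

1 → match
2 → match
3 → match
4 → match
5 → match
6 → no match
7 → match
8 → match
9 → match

1, 2, 3, 4, 5, 7, 8, 9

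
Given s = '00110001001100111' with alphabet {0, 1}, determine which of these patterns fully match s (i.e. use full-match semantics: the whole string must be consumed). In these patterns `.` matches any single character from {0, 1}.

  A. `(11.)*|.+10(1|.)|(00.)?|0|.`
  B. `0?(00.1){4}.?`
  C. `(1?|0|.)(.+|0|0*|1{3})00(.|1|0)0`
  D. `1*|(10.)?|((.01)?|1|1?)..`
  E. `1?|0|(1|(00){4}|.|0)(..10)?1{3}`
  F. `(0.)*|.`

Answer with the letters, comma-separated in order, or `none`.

B

A → no match
B → match
C → no match — must end with '0'
D → no match
E → no match
F → no match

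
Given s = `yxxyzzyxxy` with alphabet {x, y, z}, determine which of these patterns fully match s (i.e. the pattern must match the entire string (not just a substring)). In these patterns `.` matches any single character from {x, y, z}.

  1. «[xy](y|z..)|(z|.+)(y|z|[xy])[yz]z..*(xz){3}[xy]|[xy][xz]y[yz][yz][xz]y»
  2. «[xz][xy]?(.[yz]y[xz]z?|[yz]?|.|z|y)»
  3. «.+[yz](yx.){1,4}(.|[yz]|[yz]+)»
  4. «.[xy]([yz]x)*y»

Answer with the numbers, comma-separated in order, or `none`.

3

1 → no match
2 → no match
3 → match
4 → no match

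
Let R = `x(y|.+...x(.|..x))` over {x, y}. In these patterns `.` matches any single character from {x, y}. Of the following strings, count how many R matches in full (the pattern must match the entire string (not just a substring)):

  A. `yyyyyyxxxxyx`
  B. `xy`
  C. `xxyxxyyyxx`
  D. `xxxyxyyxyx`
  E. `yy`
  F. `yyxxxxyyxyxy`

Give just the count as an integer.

A → no match — must start with `x`
B → match
C → match
D → no match
E → no match — must start with `x`
F → no match — must start with `x`
Total matched: 2

2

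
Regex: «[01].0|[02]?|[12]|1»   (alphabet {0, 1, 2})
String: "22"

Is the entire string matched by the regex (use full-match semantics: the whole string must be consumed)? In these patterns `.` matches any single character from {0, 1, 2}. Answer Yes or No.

No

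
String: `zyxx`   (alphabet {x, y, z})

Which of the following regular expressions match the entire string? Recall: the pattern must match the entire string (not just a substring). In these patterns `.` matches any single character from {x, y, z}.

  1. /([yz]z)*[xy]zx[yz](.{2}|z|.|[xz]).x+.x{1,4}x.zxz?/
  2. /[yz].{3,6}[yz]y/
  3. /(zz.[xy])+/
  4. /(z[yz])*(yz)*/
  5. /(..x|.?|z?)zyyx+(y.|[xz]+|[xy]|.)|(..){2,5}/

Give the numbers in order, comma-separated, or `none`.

1 → no match
2 → no match — must end with `y`
3 → no match — must start with `zz`
4 → no match
5 → match

5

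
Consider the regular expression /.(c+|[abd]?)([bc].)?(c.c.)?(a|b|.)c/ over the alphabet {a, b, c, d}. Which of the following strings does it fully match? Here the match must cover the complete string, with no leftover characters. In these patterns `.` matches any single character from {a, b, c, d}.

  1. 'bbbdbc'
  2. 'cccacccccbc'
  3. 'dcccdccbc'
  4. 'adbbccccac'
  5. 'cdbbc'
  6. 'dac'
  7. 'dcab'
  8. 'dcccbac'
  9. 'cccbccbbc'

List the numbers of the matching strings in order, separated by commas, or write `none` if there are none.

1, 3, 4, 6, 8

1 → match
2 → no match
3 → match
4 → match
5 → no match
6 → match
7 → no match — must end with 'c'
8 → match
9 → no match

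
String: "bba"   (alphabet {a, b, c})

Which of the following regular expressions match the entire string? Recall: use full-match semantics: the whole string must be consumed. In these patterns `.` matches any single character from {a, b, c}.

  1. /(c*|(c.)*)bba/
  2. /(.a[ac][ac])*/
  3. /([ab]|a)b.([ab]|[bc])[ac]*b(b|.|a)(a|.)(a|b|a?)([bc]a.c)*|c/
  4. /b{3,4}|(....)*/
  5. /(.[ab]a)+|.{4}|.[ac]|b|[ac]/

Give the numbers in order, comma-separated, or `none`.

1 → match
2 → no match
3 → no match
4 → no match
5 → match

1, 5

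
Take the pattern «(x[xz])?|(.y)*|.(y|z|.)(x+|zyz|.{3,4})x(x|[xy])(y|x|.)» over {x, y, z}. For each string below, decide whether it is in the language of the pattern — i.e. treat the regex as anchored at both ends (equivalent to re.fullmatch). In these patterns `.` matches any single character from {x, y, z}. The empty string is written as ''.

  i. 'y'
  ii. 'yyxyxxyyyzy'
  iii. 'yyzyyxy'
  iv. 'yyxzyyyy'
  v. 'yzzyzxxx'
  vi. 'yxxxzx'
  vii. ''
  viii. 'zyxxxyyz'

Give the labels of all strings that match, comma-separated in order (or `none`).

v, vii

i → no match
ii → no match
iii → no match
iv → no match
v → match
vi → no match
vii → match
viii → no match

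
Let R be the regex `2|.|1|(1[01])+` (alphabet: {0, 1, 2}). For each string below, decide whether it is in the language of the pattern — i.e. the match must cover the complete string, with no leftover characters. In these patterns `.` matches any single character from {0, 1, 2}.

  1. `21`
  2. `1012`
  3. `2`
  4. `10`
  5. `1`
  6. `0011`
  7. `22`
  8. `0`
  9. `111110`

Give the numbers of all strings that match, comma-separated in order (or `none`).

1. `21` → no match
2. `1012` → no match
3. `2` → match
4. `10` → match
5. `1` → match
6. `0011` → no match
7. `22` → no match
8. `0` → match
9. `111110` → match

3, 4, 5, 8, 9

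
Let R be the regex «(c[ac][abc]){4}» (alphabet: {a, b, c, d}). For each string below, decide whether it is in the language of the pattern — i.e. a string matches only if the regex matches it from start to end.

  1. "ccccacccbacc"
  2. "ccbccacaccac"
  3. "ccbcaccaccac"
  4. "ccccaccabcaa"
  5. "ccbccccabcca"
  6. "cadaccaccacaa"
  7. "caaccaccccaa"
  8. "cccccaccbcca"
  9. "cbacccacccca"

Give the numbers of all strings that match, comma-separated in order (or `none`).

1 → no match
2 → match
3 → match
4 → match
5 → match
6 → no match
7 → match
8 → match
9 → no match

2, 3, 4, 5, 7, 8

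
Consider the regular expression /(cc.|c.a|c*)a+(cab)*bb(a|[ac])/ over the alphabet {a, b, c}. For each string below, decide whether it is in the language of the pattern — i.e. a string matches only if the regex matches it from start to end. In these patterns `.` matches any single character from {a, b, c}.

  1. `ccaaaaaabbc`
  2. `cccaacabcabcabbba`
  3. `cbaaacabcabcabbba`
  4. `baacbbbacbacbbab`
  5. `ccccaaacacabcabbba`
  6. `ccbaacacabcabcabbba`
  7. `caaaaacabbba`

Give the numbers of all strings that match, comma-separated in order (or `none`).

1, 2, 3, 7

1 → match
2 → match
3 → match
4 → no match
5 → no match
6 → no match
7 → match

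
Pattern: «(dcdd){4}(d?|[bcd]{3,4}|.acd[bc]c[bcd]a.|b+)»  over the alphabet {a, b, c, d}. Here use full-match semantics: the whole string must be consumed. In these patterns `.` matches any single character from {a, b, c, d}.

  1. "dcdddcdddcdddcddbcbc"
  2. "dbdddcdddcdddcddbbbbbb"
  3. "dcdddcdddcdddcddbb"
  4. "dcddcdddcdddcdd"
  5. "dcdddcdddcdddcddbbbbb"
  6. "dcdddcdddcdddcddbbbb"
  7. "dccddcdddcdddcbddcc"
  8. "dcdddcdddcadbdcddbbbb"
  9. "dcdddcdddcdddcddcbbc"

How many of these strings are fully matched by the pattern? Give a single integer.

1 → match
2 → no match — must start with "dcdd"
3 → match
4 → no match
5 → match
6 → match
7 → no match — must start with "dcdd"
8 → no match
9 → match
Total matched: 5

5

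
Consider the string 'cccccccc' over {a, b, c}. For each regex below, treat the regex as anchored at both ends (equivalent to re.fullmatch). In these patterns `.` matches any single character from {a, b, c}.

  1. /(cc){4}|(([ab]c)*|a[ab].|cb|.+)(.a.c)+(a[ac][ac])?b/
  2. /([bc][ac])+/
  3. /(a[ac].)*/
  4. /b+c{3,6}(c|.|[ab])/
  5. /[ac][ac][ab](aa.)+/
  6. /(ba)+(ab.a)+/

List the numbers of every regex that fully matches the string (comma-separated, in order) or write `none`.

1 → match
2 → match
3 → no match
4 → no match — must start with 'b'
5 → no match
6 → no match — must start with 'ba'

1, 2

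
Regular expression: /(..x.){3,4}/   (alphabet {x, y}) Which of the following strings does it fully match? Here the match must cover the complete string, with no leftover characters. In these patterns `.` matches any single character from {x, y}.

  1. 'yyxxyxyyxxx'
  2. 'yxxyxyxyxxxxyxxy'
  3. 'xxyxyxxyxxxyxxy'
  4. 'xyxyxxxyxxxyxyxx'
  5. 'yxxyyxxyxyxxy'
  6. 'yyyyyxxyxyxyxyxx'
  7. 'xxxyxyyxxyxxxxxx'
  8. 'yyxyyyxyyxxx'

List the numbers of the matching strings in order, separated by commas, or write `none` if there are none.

2, 4, 8

1. 'yyxxyxyyxxx' → no match
2 → match
3 → no match
4 → match
5 → no match
6 → no match
7 → no match
8. 'yyxyyyxyyxxx' → match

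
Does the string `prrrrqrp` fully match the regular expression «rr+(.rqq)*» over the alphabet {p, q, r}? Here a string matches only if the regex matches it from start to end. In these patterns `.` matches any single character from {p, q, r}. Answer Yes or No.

No

Every match must start with `rr`, but `prrrrqrp` does not.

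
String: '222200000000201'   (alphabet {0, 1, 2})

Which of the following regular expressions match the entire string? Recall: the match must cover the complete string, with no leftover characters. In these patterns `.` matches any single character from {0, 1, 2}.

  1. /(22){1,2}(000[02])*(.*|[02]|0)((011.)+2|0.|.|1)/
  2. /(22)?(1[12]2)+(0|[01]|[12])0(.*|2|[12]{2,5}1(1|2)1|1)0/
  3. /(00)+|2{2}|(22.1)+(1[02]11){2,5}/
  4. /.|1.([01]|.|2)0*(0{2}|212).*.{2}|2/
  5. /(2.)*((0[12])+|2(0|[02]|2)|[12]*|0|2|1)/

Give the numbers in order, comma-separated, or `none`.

1 → match
2 → no match — must end with '0'
3 → no match
4 → no match
5 → no match

1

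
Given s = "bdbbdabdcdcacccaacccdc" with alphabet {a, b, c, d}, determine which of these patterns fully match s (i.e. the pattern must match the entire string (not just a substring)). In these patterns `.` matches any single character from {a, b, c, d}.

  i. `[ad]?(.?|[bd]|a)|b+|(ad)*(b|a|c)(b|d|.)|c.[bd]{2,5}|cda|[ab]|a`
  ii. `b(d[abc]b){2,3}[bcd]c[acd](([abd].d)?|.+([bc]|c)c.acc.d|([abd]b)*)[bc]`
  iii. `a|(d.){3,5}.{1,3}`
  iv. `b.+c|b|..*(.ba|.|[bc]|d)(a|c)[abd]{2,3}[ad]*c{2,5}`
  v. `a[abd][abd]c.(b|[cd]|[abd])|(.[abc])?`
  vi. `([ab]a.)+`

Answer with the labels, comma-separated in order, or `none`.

ii, iv

i → no match
ii → match
iii → no match
iv → match
v → no match
vi → no match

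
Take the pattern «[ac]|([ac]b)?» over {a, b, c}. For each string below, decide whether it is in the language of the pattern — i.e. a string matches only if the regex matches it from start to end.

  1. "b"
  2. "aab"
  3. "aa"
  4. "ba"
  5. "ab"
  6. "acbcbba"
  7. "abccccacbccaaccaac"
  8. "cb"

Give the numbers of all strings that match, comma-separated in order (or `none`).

5, 8

1 → no match
2 → no match
3 → no match
4 → no match
5 → match
6 → no match
7 → no match
8 → match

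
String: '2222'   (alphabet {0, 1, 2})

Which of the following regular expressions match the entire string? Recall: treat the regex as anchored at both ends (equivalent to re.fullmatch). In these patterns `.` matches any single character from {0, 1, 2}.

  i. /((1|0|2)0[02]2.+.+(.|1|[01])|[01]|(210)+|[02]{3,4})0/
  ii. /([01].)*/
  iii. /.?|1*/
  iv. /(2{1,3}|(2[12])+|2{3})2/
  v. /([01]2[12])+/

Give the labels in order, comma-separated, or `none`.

i → no match — must end with '0'
ii → no match
iii → no match
iv → match
v → no match

iv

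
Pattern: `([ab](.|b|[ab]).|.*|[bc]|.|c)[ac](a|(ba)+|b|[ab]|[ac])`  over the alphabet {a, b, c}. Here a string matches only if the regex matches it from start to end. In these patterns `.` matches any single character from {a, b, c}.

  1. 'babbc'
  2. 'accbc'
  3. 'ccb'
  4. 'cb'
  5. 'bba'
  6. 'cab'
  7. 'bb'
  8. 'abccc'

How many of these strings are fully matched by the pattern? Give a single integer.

1 → no match
2 → no match
3 → match
4 → match
5 → no match
6 → match
7 → no match
8 → match
Total matched: 4

4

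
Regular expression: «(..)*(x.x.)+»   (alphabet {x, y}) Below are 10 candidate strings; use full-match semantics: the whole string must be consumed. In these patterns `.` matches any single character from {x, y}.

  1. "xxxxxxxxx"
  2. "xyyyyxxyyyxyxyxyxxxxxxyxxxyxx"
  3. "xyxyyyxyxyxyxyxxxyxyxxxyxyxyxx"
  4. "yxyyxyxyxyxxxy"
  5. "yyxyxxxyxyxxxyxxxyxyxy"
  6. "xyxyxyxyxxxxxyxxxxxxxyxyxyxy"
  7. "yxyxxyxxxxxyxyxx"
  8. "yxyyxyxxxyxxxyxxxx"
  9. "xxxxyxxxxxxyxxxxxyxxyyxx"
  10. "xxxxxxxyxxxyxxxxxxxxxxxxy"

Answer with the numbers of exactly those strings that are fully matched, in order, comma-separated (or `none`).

1 → no match
2 → no match
3 → match
4 → match
5 → match
6 → match
7 → match
8 → match
9 → no match
10 → no match

3, 4, 5, 6, 7, 8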